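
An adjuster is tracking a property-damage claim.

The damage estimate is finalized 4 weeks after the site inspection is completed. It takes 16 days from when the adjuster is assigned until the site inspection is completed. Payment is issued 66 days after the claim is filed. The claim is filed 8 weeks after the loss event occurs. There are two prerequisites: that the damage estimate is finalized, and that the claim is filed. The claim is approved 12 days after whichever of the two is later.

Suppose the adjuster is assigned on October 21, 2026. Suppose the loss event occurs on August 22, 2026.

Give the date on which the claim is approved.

The adjuster is assigned: Oct 21, 2026.
The site inspection is completed: Oct 21, 2026 + 16 days = Nov 6, 2026.
The damage estimate is finalized: Nov 6, 2026 + 4 weeks = Dec 4, 2026.
The loss event occurs: Aug 22, 2026.
The claim is filed: Aug 22, 2026 + 8 weeks = Oct 17, 2026.
Both prerequisites met — the damage estimate is finalized (Dec 4, 2026), the claim is filed (Oct 17, 2026); the later is Dec 4, 2026.
The claim is approved: Dec 4, 2026 + 12 days = Dec 16, 2026.

December 16, 2026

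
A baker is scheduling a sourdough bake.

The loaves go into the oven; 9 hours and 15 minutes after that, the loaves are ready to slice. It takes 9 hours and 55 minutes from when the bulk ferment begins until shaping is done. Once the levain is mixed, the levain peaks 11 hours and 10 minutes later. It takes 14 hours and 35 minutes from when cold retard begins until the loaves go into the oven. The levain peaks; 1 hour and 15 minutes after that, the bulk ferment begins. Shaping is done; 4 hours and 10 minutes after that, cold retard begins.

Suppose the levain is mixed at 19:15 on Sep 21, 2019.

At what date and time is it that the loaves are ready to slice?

21:35 on Sep 23, 2019

The levain is mixed: 19:15 Sep 21, 2019.
The levain peaks: 19:15 Sep 21, 2019 + 11h10m = 06:25 Sep 22, 2019.
The bulk ferment begins: 06:25 Sep 22, 2019 + 1h15m = 07:40 Sep 22, 2019.
Shaping is done: 07:40 Sep 22, 2019 + 9h55m = 17:35 Sep 22, 2019.
Cold retard begins: 17:35 Sep 22, 2019 + 4h10m = 21:45 Sep 22, 2019.
The loaves go into the oven: 21:45 Sep 22, 2019 + 14h35m = 12:20 Sep 23, 2019.
The loaves are ready to slice: 12:20 Sep 23, 2019 + 9h15m = 21:35 Sep 23, 2019.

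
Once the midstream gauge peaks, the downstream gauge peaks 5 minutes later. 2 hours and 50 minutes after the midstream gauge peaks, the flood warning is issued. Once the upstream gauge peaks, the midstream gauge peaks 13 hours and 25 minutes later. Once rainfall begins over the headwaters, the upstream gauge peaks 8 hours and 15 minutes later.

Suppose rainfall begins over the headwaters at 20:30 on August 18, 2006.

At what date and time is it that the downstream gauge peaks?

Rainfall begins over the headwaters: 20:30 Aug 18, 2006.
The upstream gauge peaks: 20:30 Aug 18, 2006 + 8h15m = 04:45 Aug 19, 2006.
The midstream gauge peaks: 04:45 Aug 19, 2006 + 13h25m = 18:10 Aug 19, 2006.
The downstream gauge peaks: 18:10 Aug 19, 2006 + 5m = 18:15 Aug 19, 2006.

18:15 on August 19, 2006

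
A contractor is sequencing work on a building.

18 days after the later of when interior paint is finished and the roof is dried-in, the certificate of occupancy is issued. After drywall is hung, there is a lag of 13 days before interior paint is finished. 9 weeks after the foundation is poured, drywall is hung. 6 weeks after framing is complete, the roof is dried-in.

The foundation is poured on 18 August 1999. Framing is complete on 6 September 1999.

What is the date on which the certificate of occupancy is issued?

The foundation is poured: Aug 18, 1999.
Drywall is hung: Aug 18, 1999 + 9 weeks = Oct 20, 1999.
Interior paint is finished: Oct 20, 1999 + 13 days = Nov 2, 1999.
Framing is complete: Sep 6, 1999.
The roof is dried-in: Sep 6, 1999 + 6 weeks = Oct 18, 1999.
Both prerequisites met — interior paint is finished (Nov 2, 1999), the roof is dried-in (Oct 18, 1999); the later is Nov 2, 1999.
The certificate of occupancy is issued: Nov 2, 1999 + 18 days = Nov 20, 1999.

20 November 1999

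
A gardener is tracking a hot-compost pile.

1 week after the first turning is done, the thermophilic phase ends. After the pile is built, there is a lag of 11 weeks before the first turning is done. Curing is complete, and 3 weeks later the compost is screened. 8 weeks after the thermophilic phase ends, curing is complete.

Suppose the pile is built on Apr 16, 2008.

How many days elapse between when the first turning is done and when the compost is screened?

Causal path: the first turning is done → the thermophilic phase ends → curing is complete → the compost is screened.
Total delay along the path: 1 + 8 + 3 weeks = 12 weeks = 84 days.

84 days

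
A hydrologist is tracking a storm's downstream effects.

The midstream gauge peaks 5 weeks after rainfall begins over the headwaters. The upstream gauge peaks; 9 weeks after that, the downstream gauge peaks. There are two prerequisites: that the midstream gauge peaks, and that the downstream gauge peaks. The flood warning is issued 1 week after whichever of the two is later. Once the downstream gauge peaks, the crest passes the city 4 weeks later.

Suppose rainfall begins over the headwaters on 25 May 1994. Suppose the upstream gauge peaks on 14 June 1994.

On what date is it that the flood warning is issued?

23 August 1994

Rainfall begins over the headwaters: May 25, 1994.
The midstream gauge peaks: May 25, 1994 + 5 weeks = Jun 29, 1994.
The upstream gauge peaks: Jun 14, 1994.
The downstream gauge peaks: Jun 14, 1994 + 9 weeks = Aug 16, 1994.
Both prerequisites met — the midstream gauge peaks (Jun 29, 1994), the downstream gauge peaks (Aug 16, 1994); the later is Aug 16, 1994.
The flood warning is issued: Aug 16, 1994 + 1 week = Aug 23, 1994.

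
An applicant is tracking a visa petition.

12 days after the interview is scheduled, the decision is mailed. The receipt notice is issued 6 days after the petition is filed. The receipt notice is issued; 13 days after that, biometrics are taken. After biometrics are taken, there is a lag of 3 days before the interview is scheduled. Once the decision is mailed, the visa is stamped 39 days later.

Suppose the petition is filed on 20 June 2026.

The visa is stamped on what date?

The petition is filed: Jun 20, 2026.
The receipt notice is issued: Jun 20, 2026 + 6 days = Jun 26, 2026.
Biometrics are taken: Jun 26, 2026 + 13 days = Jul 9, 2026.
The interview is scheduled: Jul 9, 2026 + 3 days = Jul 12, 2026.
The decision is mailed: Jul 12, 2026 + 12 days = Jul 24, 2026.
The visa is stamped: Jul 24, 2026 + 39 days = Sep 1, 2026.

1 September 2026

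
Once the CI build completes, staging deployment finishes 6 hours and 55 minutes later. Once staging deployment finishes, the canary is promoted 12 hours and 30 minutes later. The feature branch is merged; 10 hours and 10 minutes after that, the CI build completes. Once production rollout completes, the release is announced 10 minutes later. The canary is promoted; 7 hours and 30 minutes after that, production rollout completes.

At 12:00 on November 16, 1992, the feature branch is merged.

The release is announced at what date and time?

The feature branch is merged: 12:00 Nov 16, 1992.
The CI build completes: 12:00 Nov 16, 1992 + 10h10m = 22:10 Nov 16, 1992.
Staging deployment finishes: 22:10 Nov 16, 1992 + 6h55m = 05:05 Nov 17, 1992.
The canary is promoted: 05:05 Nov 17, 1992 + 12h30m = 17:35 Nov 17, 1992.
Production rollout completes: 17:35 Nov 17, 1992 + 7h30m = 01:05 Nov 18, 1992.
The release is announced: 01:05 Nov 18, 1992 + 10m = 01:15 Nov 18, 1992.

01:15 on November 18, 1992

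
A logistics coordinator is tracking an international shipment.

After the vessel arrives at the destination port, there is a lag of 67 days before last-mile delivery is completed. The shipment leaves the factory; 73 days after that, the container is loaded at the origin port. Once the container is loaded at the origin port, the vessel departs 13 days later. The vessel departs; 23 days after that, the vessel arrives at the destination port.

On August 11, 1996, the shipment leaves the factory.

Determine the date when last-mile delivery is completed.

February 3, 1997

The shipment leaves the factory: Aug 11, 1996.
The container is loaded at the origin port: Aug 11, 1996 + 73 days = Oct 23, 1996.
The vessel departs: Oct 23, 1996 + 13 days = Nov 5, 1996.
The vessel arrives at the destination port: Nov 5, 1996 + 23 days = Nov 28, 1996.
Last-mile delivery is completed: Nov 28, 1996 + 67 days = Feb 3, 1997.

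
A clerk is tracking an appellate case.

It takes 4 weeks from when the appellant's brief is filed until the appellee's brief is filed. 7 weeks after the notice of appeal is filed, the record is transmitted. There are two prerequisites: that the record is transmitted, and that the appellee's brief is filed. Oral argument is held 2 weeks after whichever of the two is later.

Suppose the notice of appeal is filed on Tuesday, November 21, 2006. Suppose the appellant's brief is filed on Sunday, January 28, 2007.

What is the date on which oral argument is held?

The notice of appeal is filed: Nov 21, 2006.
The record is transmitted: Nov 21, 2006 + 7 weeks = Jan 9, 2007.
The appellant's brief is filed: Jan 28, 2007.
The appellee's brief is filed: Jan 28, 2007 + 4 weeks = Feb 25, 2007.
Both prerequisites met — the record is transmitted (Jan 9, 2007), the appellee's brief is filed (Feb 25, 2007); the later is Feb 25, 2007.
Oral argument is held: Feb 25, 2007 + 2 weeks = Mar 11, 2007.

Sunday, March 11, 2007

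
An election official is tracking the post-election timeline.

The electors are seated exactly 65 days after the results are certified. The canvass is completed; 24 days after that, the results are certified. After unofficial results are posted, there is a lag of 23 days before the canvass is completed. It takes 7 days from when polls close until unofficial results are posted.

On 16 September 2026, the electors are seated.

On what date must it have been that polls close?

20 May 2026

The electors are seated: Sep 16, 2026.
The results are certified: Sep 16, 2026 − 65 days = Jul 13, 2026.
The canvass is completed: Jul 13, 2026 − 24 days = Jun 19, 2026.
Unofficial results are posted: Jun 19, 2026 − 23 days = May 27, 2026.
Polls close: May 27, 2026 − 7 days = May 20, 2026.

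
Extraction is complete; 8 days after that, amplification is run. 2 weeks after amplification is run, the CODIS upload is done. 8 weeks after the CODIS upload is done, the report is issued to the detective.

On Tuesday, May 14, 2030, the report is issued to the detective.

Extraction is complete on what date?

The report is issued to the detective: May 14, 2030.
The CODIS upload is done: May 14, 2030 − 8 weeks = Mar 19, 2030.
Amplification is run: Mar 19, 2030 − 2 weeks = Mar 5, 2030.
Extraction is complete: Mar 5, 2030 − 8 days = Feb 25, 2030.

Monday, February 25, 2030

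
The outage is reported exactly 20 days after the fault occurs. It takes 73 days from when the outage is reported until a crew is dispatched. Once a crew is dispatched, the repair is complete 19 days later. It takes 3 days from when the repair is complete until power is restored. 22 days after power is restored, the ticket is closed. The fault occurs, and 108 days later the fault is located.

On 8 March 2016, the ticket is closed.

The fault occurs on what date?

23 October 2015

The ticket is closed: Mar 8, 2016.
Power is restored: Mar 8, 2016 − 22 days = Feb 15, 2016.
The repair is complete: Feb 15, 2016 − 3 days = Feb 12, 2016.
A crew is dispatched: Feb 12, 2016 − 19 days = Jan 24, 2016.
The outage is reported: Jan 24, 2016 − 73 days = Nov 12, 2015.
The fault occurs: Nov 12, 2015 − 20 days = Oct 23, 2015.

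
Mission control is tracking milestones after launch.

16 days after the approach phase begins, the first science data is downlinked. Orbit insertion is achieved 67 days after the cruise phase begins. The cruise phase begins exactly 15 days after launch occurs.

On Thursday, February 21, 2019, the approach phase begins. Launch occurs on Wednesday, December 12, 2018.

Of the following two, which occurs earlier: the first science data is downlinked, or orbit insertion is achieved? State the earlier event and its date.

The approach phase begins: Feb 21, 2019.
The first science data is downlinked: Feb 21, 2019 + 16 days = Mar 9, 2019.
Launch occurs: Dec 12, 2018.
The cruise phase begins: Dec 12, 2018 + 15 days = Dec 27, 2018.
Orbit insertion is achieved: Dec 27, 2018 + 67 days = Mar 4, 2019.
Comparing: the first science data is downlinked on Mar 9, 2019 vs orbit insertion is achieved on Mar 4, 2019. Earlier: orbit insertion is achieved.

Orbit insertion is achieved — Monday, March 4, 2019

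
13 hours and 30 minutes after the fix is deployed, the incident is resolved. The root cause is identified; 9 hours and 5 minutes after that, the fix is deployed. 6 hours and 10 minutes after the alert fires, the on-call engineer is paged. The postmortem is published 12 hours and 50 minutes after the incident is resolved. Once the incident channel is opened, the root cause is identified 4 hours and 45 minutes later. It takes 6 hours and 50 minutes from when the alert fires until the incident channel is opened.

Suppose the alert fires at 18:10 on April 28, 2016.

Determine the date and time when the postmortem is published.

17:10 on April 30, 2016

The alert fires: 18:10 Apr 28, 2016.
The incident channel is opened: 18:10 Apr 28, 2016 + 6h50m = 01:00 Apr 29, 2016.
The root cause is identified: 01:00 Apr 29, 2016 + 4h45m = 05:45 Apr 29, 2016.
The fix is deployed: 05:45 Apr 29, 2016 + 9h05m = 14:50 Apr 29, 2016.
The incident is resolved: 14:50 Apr 29, 2016 + 13h30m = 04:20 Apr 30, 2016.
The postmortem is published: 04:20 Apr 30, 2016 + 12h50m = 17:10 Apr 30, 2016.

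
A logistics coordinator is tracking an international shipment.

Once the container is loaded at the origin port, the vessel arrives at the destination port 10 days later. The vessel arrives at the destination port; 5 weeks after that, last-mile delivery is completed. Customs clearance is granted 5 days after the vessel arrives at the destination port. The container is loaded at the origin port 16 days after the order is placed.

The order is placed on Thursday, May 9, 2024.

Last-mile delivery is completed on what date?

Tuesday, July 9, 2024

The order is placed: May 9, 2024.
The container is loaded at the origin port: May 9, 2024 + 16 days = May 25, 2024.
The vessel arrives at the destination port: May 25, 2024 + 10 days = Jun 4, 2024.
Last-mile delivery is completed: Jun 4, 2024 + 5 weeks = Jul 9, 2024.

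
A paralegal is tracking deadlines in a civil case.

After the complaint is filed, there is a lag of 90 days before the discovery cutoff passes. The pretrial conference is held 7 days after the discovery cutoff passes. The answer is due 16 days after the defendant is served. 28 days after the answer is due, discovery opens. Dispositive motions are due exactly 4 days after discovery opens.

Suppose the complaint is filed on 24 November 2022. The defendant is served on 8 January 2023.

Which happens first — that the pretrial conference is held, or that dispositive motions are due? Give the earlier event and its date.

The complaint is filed: Nov 24, 2022.
The discovery cutoff passes: Nov 24, 2022 + 90 days = Feb 22, 2023.
The pretrial conference is held: Feb 22, 2023 + 7 days = Mar 1, 2023.
The defendant is served: Jan 8, 2023.
The answer is due: Jan 8, 2023 + 16 days = Jan 24, 2023.
Discovery opens: Jan 24, 2023 + 28 days = Feb 21, 2023.
Dispositive motions are due: Feb 21, 2023 + 4 days = Feb 25, 2023.
Comparing: the pretrial conference is held on Mar 1, 2023 vs dispositive motions are due on Feb 25, 2023. Earlier: dispositive motions are due.

Dispositive motions are due — 25 February 2023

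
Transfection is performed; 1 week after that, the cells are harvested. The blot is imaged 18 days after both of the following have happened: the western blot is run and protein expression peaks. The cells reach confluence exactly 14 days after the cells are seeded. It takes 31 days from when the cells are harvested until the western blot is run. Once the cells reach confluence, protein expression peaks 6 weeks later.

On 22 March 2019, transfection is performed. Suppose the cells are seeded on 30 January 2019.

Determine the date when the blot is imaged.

17 May 2019

Transfection is performed: Mar 22, 2019.
The cells are harvested: Mar 22, 2019 + 1 week = Mar 29, 2019.
The western blot is run: Mar 29, 2019 + 31 days = Apr 29, 2019.
The cells are seeded: Jan 30, 2019.
The cells reach confluence: Jan 30, 2019 + 14 days = Feb 13, 2019.
Protein expression peaks: Feb 13, 2019 + 6 weeks = Mar 27, 2019.
Both prerequisites met — the western blot is run (Apr 29, 2019), protein expression peaks (Mar 27, 2019); the later is Apr 29, 2019.
The blot is imaged: Apr 29, 2019 + 18 days = May 17, 2019.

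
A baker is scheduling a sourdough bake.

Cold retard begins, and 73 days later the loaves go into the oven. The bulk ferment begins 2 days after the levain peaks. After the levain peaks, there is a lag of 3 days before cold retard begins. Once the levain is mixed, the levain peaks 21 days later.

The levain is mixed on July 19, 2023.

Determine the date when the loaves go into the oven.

The levain is mixed: Jul 19, 2023.
The levain peaks: Jul 19, 2023 + 21 days = Aug 9, 2023.
Cold retard begins: Aug 9, 2023 + 3 days = Aug 12, 2023.
The loaves go into the oven: Aug 12, 2023 + 73 days = Oct 24, 2023.

October 24, 2023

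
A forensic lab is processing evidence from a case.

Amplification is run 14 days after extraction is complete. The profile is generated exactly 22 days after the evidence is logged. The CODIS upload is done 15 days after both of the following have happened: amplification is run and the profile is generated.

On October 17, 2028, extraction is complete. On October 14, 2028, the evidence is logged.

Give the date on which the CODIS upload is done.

Extraction is complete: Oct 17, 2028.
Amplification is run: Oct 17, 2028 + 14 days = Oct 31, 2028.
The evidence is logged: Oct 14, 2028.
The profile is generated: Oct 14, 2028 + 22 days = Nov 5, 2028.
Both prerequisites met — amplification is run (Oct 31, 2028), the profile is generated (Nov 5, 2028); the later is Nov 5, 2028.
The CODIS upload is done: Nov 5, 2028 + 15 days = Nov 20, 2028.

November 20, 2028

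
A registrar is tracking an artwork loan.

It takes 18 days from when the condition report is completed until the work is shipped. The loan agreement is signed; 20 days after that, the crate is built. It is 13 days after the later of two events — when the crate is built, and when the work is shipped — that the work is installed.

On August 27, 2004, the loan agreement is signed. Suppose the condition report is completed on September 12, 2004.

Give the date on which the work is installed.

October 13, 2004

The loan agreement is signed: Aug 27, 2004.
The crate is built: Aug 27, 2004 + 20 days = Sep 16, 2004.
The condition report is completed: Sep 12, 2004.
The work is shipped: Sep 12, 2004 + 18 days = Sep 30, 2004.
Both prerequisites met — the crate is built (Sep 16, 2004), the work is shipped (Sep 30, 2004); the later is Sep 30, 2004.
The work is installed: Sep 30, 2004 + 13 days = Oct 13, 2004.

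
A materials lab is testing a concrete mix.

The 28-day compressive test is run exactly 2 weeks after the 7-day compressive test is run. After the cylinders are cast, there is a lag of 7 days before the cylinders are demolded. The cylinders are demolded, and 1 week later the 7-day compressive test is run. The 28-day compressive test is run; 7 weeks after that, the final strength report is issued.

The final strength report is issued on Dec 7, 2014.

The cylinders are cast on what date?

The final strength report is issued: Dec 7, 2014.
The 28-day compressive test is run: Dec 7, 2014 − 7 weeks = Oct 19, 2014.
The 7-day compressive test is run: Oct 19, 2014 − 2 weeks = Oct 5, 2014.
The cylinders are demolded: Oct 5, 2014 − 1 week = Sep 28, 2014.
The cylinders are cast: Sep 28, 2014 − 7 days = Sep 21, 2014.

Sep 21, 2014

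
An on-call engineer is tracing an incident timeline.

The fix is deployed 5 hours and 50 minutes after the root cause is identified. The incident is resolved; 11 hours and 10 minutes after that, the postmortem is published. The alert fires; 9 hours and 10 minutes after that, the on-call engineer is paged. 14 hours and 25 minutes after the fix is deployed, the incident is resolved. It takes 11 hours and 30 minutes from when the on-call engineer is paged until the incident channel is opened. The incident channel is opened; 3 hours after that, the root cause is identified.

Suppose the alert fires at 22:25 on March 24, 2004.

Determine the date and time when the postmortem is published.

05:30 on March 27, 2004

The alert fires: 22:25 Mar 24, 2004.
The on-call engineer is paged: 22:25 Mar 24, 2004 + 9h10m = 07:35 Mar 25, 2004.
The incident channel is opened: 07:35 Mar 25, 2004 + 11h30m = 19:05 Mar 25, 2004.
The root cause is identified: 19:05 Mar 25, 2004 + 3h = 22:05 Mar 25, 2004.
The fix is deployed: 22:05 Mar 25, 2004 + 5h50m = 03:55 Mar 26, 2004.
The incident is resolved: 03:55 Mar 26, 2004 + 14h25m = 18:20 Mar 26, 2004.
The postmortem is published: 18:20 Mar 26, 2004 + 11h10m = 05:30 Mar 27, 2004.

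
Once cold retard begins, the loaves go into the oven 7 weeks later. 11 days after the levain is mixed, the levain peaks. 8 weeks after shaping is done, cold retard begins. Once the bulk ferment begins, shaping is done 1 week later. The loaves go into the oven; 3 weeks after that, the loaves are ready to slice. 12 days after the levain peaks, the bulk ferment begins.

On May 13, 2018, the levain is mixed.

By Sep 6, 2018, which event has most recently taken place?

The levain is mixed: May 13, 2018.
The levain peaks: May 13, 2018 + 11 days = May 24, 2018.
The bulk ferment begins: May 24, 2018 + 12 days = Jun 5, 2018.
Shaping is done: Jun 5, 2018 + 1 week = Jun 12, 2018.
Cold retard begins: Jun 12, 2018 + 8 weeks = Aug 7, 2018.
The loaves go into the oven: Aug 7, 2018 + 7 weeks = Sep 25, 2018.
The loaves are ready to slice: Sep 25, 2018 + 3 weeks = Oct 16, 2018.
Sep 6, 2018 falls between when cold retard begins (Aug 7, 2018) and when the loaves go into the oven (Sep 25, 2018).

Cold retard begins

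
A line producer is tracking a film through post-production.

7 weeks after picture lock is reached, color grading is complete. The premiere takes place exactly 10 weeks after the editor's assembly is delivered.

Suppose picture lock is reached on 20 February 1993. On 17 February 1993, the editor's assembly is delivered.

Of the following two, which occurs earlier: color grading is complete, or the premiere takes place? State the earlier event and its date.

Color grading is complete — 10 April 1993

Picture lock is reached: Feb 20, 1993.
Color grading is complete: Feb 20, 1993 + 7 weeks = Apr 10, 1993.
The editor's assembly is delivered: Feb 17, 1993.
The premiere takes place: Feb 17, 1993 + 10 weeks = Apr 28, 1993.
Comparing: color grading is complete on Apr 10, 1993 vs the premiere takes place on Apr 28, 1993. Earlier: color grading is complete.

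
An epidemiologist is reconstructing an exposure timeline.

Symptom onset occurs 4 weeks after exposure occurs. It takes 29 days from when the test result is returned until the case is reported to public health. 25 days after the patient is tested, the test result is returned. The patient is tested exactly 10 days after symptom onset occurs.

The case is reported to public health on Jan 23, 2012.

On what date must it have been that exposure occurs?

The case is reported to public health: Jan 23, 2012.
The test result is returned: Jan 23, 2012 − 29 days = Dec 25, 2011.
The patient is tested: Dec 25, 2011 − 25 days = Nov 30, 2011.
Symptom onset occurs: Nov 30, 2011 − 10 days = Nov 20, 2011.
Exposure occurs: Nov 20, 2011 − 4 weeks = Oct 23, 2011.

Oct 23, 2011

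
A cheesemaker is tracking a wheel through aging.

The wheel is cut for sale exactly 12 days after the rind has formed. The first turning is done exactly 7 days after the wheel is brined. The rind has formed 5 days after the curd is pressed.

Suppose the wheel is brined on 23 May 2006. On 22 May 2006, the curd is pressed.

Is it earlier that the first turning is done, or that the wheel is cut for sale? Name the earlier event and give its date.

The wheel is brined: May 23, 2006.
The first turning is done: May 23, 2006 + 7 days = May 30, 2006.
The curd is pressed: May 22, 2006.
The rind has formed: May 22, 2006 + 5 days = May 27, 2006.
The wheel is cut for sale: May 27, 2006 + 12 days = Jun 8, 2006.
Comparing: the first turning is done on May 30, 2006 vs the wheel is cut for sale on Jun 8, 2006. Earlier: the first turning is done.

The first turning is done — 30 May 2006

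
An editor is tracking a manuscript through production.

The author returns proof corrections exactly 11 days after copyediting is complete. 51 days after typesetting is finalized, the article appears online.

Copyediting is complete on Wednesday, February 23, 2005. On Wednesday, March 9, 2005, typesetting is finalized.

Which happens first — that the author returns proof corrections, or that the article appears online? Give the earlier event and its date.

Copyediting is complete: Feb 23, 2005.
The author returns proof corrections: Feb 23, 2005 + 11 days = Mar 6, 2005.
Typesetting is finalized: Mar 9, 2005.
The article appears online: Mar 9, 2005 + 51 days = Apr 29, 2005.
Comparing: the author returns proof corrections on Mar 6, 2005 vs the article appears online on Apr 29, 2005. Earlier: the author returns proof corrections.

The author returns proof corrections — Sunday, March 6, 2005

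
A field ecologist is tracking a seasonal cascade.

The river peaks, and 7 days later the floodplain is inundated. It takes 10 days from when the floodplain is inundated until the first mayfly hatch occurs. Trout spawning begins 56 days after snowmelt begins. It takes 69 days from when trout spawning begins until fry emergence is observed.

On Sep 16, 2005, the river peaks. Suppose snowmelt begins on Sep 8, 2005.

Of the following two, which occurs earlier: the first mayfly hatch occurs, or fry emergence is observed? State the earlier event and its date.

The first mayfly hatch occurs — Oct 3, 2005

The river peaks: Sep 16, 2005.
The floodplain is inundated: Sep 16, 2005 + 7 days = Sep 23, 2005.
The first mayfly hatch occurs: Sep 23, 2005 + 10 days = Oct 3, 2005.
Snowmelt begins: Sep 8, 2005.
Trout spawning begins: Sep 8, 2005 + 56 days = Nov 3, 2005.
Fry emergence is observed: Nov 3, 2005 + 69 days = Jan 11, 2006.
Comparing: the first mayfly hatch occurs on Oct 3, 2005 vs fry emergence is observed on Jan 11, 2006. Earlier: the first mayfly hatch occurs.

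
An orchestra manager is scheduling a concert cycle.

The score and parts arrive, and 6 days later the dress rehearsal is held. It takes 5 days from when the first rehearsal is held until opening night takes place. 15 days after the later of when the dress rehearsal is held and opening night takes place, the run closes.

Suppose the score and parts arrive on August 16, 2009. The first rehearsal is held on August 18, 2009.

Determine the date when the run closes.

The score and parts arrive: Aug 16, 2009.
The dress rehearsal is held: Aug 16, 2009 + 6 days = Aug 22, 2009.
The first rehearsal is held: Aug 18, 2009.
Opening night takes place: Aug 18, 2009 + 5 days = Aug 23, 2009.
Both prerequisites met — the dress rehearsal is held (Aug 22, 2009), opening night takes place (Aug 23, 2009); the later is Aug 23, 2009.
The run closes: Aug 23, 2009 + 15 days = Sep 7, 2009.

September 7, 2009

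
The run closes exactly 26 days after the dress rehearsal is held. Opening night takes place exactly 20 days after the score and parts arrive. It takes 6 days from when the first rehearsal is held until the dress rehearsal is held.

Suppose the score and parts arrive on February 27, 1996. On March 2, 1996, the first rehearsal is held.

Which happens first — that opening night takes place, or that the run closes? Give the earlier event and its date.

Opening night takes place — March 18, 1996

The score and parts arrive: Feb 27, 1996.
Opening night takes place: Feb 27, 1996 + 20 days = Mar 18, 1996.
The first rehearsal is held: Mar 2, 1996.
The dress rehearsal is held: Mar 2, 1996 + 6 days = Mar 8, 1996.
The run closes: Mar 8, 1996 + 26 days = Apr 3, 1996.
Comparing: opening night takes place on Mar 18, 1996 vs the run closes on Apr 3, 1996. Earlier: opening night takes place.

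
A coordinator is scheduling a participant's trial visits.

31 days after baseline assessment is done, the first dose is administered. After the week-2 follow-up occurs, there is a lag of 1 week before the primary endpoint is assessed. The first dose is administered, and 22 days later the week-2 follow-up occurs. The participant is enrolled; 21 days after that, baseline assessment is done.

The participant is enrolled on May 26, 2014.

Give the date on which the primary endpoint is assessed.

The participant is enrolled: May 26, 2014.
Baseline assessment is done: May 26, 2014 + 21 days = Jun 16, 2014.
The first dose is administered: Jun 16, 2014 + 31 days = Jul 17, 2014.
The week-2 follow-up occurs: Jul 17, 2014 + 22 days = Aug 8, 2014.
The primary endpoint is assessed: Aug 8, 2014 + 1 week = Aug 15, 2014.

Aug 15, 2014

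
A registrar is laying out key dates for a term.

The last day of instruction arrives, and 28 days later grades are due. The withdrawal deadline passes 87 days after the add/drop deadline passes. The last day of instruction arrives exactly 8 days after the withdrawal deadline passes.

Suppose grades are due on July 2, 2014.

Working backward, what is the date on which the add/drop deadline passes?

Grades are due: Jul 2, 2014.
The last day of instruction arrives: Jul 2, 2014 − 28 days = Jun 4, 2014.
The withdrawal deadline passes: Jun 4, 2014 − 8 days = May 27, 2014.
The add/drop deadline passes: May 27, 2014 − 87 days = Mar 1, 2014.

March 1, 2014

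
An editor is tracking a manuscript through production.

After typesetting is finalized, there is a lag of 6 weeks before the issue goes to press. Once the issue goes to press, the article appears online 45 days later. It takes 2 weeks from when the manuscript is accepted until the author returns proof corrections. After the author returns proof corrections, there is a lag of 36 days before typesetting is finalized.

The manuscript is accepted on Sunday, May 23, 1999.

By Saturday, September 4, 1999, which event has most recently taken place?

The manuscript is accepted: May 23, 1999.
The author returns proof corrections: May 23, 1999 + 2 weeks = Jun 6, 1999.
Typesetting is finalized: Jun 6, 1999 + 36 days = Jul 12, 1999.
The issue goes to press: Jul 12, 1999 + 6 weeks = Aug 23, 1999.
The article appears online: Aug 23, 1999 + 45 days = Oct 7, 1999.
Sep 4, 1999 falls between when the issue goes to press (Aug 23, 1999) and when the article appears online (Oct 7, 1999).

The issue goes to press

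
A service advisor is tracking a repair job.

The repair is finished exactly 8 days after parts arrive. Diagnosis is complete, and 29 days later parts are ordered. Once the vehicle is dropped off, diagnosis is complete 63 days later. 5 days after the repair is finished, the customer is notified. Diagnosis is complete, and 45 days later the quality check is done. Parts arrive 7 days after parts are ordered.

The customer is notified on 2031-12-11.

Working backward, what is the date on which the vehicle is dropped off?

2031-08-21

The customer is notified: Dec 11, 2031.
The repair is finished: Dec 11, 2031 − 5 days = Dec 6, 2031.
Parts arrive: Dec 6, 2031 − 8 days = Nov 28, 2031.
Parts are ordered: Nov 28, 2031 − 7 days = Nov 21, 2031.
Diagnosis is complete: Nov 21, 2031 − 29 days = Oct 23, 2031.
The vehicle is dropped off: Oct 23, 2031 − 63 days = Aug 21, 2031.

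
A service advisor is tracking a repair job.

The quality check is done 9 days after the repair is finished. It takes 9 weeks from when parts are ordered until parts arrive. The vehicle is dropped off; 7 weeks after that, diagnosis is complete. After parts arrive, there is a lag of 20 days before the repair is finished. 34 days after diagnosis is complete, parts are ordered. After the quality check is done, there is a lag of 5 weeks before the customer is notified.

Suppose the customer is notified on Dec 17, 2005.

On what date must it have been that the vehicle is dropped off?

The customer is notified: Dec 17, 2005.
The quality check is done: Dec 17, 2005 − 5 weeks = Nov 12, 2005.
The repair is finished: Nov 12, 2005 − 9 days = Nov 3, 2005.
Parts arrive: Nov 3, 2005 − 20 days = Oct 14, 2005.
Parts are ordered: Oct 14, 2005 − 9 weeks = Aug 12, 2005.
Diagnosis is complete: Aug 12, 2005 − 34 days = Jul 9, 2005.
The vehicle is dropped off: Jul 9, 2005 − 7 weeks = May 21, 2005.

May 21, 2005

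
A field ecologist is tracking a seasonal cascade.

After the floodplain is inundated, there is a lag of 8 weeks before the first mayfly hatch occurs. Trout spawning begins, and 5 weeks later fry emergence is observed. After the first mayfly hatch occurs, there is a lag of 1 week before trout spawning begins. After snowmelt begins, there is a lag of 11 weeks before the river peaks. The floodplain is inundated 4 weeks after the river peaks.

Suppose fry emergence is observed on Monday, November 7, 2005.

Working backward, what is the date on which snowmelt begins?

Monday, April 18, 2005

Fry emergence is observed: Nov 7, 2005.
Trout spawning begins: Nov 7, 2005 − 5 weeks = Oct 3, 2005.
The first mayfly hatch occurs: Oct 3, 2005 − 1 week = Sep 26, 2005.
The floodplain is inundated: Sep 26, 2005 − 8 weeks = Aug 1, 2005.
The river peaks: Aug 1, 2005 − 4 weeks = Jul 4, 2005.
Snowmelt begins: Jul 4, 2005 − 11 weeks = Apr 18, 2005.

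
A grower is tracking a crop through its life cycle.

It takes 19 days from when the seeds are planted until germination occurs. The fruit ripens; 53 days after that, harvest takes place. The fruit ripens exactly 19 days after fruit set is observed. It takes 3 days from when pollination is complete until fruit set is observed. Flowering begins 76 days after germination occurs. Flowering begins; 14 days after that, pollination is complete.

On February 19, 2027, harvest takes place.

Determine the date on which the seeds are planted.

Harvest takes place: Feb 19, 2027.
The fruit ripens: Feb 19, 2027 − 53 days = Dec 28, 2026.
Fruit set is observed: Dec 28, 2026 − 19 days = Dec 9, 2026.
Pollination is complete: Dec 9, 2026 − 3 days = Dec 6, 2026.
Flowering begins: Dec 6, 2026 − 14 days = Nov 22, 2026.
Germination occurs: Nov 22, 2026 − 76 days = Sep 7, 2026.
The seeds are planted: Sep 7, 2026 − 19 days = Aug 19, 2026.

August 19, 2026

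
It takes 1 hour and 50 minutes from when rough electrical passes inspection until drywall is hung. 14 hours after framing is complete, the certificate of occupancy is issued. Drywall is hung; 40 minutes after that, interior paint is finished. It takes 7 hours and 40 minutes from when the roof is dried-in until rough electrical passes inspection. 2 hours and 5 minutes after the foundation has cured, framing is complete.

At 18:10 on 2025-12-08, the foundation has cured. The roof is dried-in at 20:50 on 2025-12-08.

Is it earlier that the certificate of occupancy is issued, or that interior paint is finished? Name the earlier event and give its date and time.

Interior paint is finished — 07:00 on 2025-12-09

The foundation has cured: 18:10 Dec 8, 2025.
Framing is complete: 18:10 Dec 8, 2025 + 2h05m = 20:15 Dec 8, 2025.
The certificate of occupancy is issued: 20:15 Dec 8, 2025 + 14h = 10:15 Dec 9, 2025.
The roof is dried-in: 20:50 Dec 8, 2025.
Rough electrical passes inspection: 20:50 Dec 8, 2025 + 7h40m = 04:30 Dec 9, 2025.
Drywall is hung: 04:30 Dec 9, 2025 + 1h50m = 06:20 Dec 9, 2025.
Interior paint is finished: 06:20 Dec 9, 2025 + 40m = 07:00 Dec 9, 2025.
Comparing: the certificate of occupancy is issued at 10:15 Dec 9, 2025 vs interior paint is finished at 07:00 Dec 9, 2025. Earlier: interior paint is finished.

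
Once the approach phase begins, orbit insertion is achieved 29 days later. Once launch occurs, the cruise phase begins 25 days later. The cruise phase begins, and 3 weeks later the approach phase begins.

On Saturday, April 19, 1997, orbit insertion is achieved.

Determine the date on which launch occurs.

Orbit insertion is achieved: Apr 19, 1997.
The approach phase begins: Apr 19, 1997 − 29 days = Mar 21, 1997.
The cruise phase begins: Mar 21, 1997 − 3 weeks = Feb 28, 1997.
Launch occurs: Feb 28, 1997 − 25 days = Feb 3, 1997.

Monday, February 3, 1997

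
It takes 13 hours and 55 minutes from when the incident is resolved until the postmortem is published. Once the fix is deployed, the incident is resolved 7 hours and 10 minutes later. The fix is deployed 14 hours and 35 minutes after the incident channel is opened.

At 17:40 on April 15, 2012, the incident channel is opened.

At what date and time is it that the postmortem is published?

The incident channel is opened: 17:40 Apr 15, 2012.
The fix is deployed: 17:40 Apr 15, 2012 + 14h35m = 08:15 Apr 16, 2012.
The incident is resolved: 08:15 Apr 16, 2012 + 7h10m = 15:25 Apr 16, 2012.
The postmortem is published: 15:25 Apr 16, 2012 + 13h55m = 05:20 Apr 17, 2012.

05:20 on April 17, 2012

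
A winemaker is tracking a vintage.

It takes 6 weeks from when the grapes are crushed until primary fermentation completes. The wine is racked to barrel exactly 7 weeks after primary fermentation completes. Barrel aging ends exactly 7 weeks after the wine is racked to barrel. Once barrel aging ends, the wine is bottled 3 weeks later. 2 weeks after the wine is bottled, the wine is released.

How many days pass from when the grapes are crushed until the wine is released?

175 days

Causal path: the grapes are crushed → primary fermentation completes → the wine is racked to barrel → barrel aging ends → the wine is bottled → the wine is released.
Total delay along the path: 6 + 7 + 7 + 3 + 2 weeks = 25 weeks = 175 days.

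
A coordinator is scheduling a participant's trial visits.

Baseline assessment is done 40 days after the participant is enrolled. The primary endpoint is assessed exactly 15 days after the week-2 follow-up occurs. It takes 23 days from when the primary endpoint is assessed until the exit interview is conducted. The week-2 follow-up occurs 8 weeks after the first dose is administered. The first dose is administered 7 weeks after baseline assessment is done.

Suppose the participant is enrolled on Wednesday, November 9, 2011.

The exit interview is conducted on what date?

Thursday, May 10, 2012

The participant is enrolled: Nov 9, 2011.
Baseline assessment is done: Nov 9, 2011 + 40 days = Dec 19, 2011.
The first dose is administered: Dec 19, 2011 + 7 weeks = Feb 6, 2012.
The week-2 follow-up occurs: Feb 6, 2012 + 8 weeks = Apr 2, 2012.
The primary endpoint is assessed: Apr 2, 2012 + 15 days = Apr 17, 2012.
The exit interview is conducted: Apr 17, 2012 + 23 days = May 10, 2012.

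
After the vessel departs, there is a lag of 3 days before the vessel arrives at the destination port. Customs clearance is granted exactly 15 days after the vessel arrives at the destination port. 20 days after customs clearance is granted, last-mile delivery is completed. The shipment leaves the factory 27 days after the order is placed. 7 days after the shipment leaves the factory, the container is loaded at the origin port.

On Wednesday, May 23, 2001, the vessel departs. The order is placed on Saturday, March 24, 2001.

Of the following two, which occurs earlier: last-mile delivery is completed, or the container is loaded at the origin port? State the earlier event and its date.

The container is loaded at the origin port — Friday, April 27, 2001

The vessel departs: May 23, 2001.
The vessel arrives at the destination port: May 23, 2001 + 3 days = May 26, 2001.
Customs clearance is granted: May 26, 2001 + 15 days = Jun 10, 2001.
Last-mile delivery is completed: Jun 10, 2001 + 20 days = Jun 30, 2001.
The order is placed: Mar 24, 2001.
The shipment leaves the factory: Mar 24, 2001 + 27 days = Apr 20, 2001.
The container is loaded at the origin port: Apr 20, 2001 + 7 days = Apr 27, 2001.
Comparing: last-mile delivery is completed on Jun 30, 2001 vs the container is loaded at the origin port on Apr 27, 2001. Earlier: the container is loaded at the origin port.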